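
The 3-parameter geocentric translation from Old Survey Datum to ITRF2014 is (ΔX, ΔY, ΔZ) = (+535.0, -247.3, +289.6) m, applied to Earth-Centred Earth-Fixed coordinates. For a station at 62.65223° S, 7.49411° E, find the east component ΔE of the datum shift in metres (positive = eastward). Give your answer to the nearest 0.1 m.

The local east axis at (φ, λ) is (−sin λ, cos λ, 0), so ΔE = −sin(7.49411°)·535.0 + cos(7.49411°)·(-247.3) = -314.96 m.

ΔE = -315.0 m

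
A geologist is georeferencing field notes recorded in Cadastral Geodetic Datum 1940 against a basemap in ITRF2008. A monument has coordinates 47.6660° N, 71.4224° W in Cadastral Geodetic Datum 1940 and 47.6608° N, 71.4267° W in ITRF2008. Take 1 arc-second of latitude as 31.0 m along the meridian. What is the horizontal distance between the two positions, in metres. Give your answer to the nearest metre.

Δφ = 47.6608° − 47.6660° = -0.0052°; Δλ = -71.4267° − -71.4224° = -0.0043°.
1° of latitude = 3600 × 31.00 = 111600 m.
ΔN = Δφ × 111600 = -580.3 m; ΔE = Δλ × 111600 × cos(47.6660°) = -0.0043 × 111600 × 0.673451 = -323.2 m.
Distance = √(ΔE² + ΔN²) = √((-323.2)² + (-580.3)²) = 664.2 m.

664 m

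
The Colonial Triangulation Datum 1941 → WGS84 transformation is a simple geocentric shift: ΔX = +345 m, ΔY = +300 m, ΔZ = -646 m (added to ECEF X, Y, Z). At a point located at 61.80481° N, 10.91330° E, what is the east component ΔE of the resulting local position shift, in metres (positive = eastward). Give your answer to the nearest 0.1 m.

At φ = 61.80481°, λ = 10.91330°: sin φ = 0.881343, cos φ = 0.472477, sin λ = 0.189323, cos λ = 0.981915.
ΔE = −sin λ·ΔX + cos λ·ΔY = −(0.189323)·(345) + (0.981915)·(300) = 229.26 m.

ΔE = 229.3 m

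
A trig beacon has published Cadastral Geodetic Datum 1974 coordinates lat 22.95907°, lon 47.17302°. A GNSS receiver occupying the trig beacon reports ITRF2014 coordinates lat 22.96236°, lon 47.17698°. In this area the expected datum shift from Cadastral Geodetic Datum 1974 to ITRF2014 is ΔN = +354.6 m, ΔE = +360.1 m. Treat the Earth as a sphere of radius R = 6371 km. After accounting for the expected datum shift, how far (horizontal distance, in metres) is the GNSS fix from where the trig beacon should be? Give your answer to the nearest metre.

47 m

Observed coordinate differences: Δφ = +0.00329°, Δλ = +0.00396°.
Converting to metres (1° lat = 111195 m, cos φ = 0.920784): observed ΔN = 365.8 m, observed ΔE = 405.5 m.
Subtracting the expected shift leaves a residual of 365.8 − (354.6) = 11.2 m north and 405.5 − (360.1) = 45.4 m east.
Residual distance = √(11.2² + 45.4²) = 46.7 m.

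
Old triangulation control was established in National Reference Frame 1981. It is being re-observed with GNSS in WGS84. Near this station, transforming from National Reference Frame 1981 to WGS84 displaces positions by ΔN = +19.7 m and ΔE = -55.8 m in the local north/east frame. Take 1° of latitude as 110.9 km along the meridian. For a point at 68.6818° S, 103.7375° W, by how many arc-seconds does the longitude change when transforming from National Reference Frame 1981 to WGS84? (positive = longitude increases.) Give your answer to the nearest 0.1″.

Δλ = -5.0″

At latitude -68.6818°, cos φ = 0.363547.
1° of longitude at this latitude = 110.9 × cos φ = 40.32 km, so Δλ = -55.8 / 40317.4 = -0.0013840° = -4.982″.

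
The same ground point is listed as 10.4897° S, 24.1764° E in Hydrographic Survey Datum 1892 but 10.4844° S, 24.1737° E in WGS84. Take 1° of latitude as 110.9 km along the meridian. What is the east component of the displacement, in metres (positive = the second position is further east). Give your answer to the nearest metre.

Δφ = -10.4844° − -10.4897° = +0.0053°; Δλ = 24.1737° − 24.1764° = -0.0027°.
ΔN = Δφ × 110900 = 587.8 m; ΔE = Δλ × 110900 × cos(-10.4897°) = -0.0027 × 110900 × 0.983288 = -294.4 m.

ΔE = -294 m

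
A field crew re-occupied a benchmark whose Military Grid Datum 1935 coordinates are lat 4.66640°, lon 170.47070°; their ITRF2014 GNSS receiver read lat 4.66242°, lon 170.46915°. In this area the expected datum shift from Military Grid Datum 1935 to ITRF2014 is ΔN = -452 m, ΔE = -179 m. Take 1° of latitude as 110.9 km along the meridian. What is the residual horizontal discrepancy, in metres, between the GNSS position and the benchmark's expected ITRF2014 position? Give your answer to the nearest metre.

13 m

Observed coordinate differences: Δφ = -0.00398°, Δλ = -0.00155°.
Converting to metres (1° lat = 110900 m, cos φ = 0.996685): observed ΔN = -441.4 m, observed ΔE = -171.3 m.
Subtracting the expected shift leaves a residual of -441.4 − (-452) = 10.6 m north and -171.3 − (-179) = 7.7 m east.
Residual distance = √(10.6² + 7.7²) = 13.1 m.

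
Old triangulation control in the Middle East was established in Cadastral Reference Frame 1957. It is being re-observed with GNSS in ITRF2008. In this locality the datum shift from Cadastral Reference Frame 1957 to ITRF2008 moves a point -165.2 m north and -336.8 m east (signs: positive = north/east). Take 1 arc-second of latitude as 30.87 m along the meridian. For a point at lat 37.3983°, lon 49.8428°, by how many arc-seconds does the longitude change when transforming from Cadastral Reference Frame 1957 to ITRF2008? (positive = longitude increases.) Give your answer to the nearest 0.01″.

Δλ = -13.73″

At latitude 37.3983°, cos φ = 0.794433.
1″ of longitude at this latitude = 30.87 × cos φ = 24.5241 m, so Δλ = -336.8 / 24.5241 = -13.733″.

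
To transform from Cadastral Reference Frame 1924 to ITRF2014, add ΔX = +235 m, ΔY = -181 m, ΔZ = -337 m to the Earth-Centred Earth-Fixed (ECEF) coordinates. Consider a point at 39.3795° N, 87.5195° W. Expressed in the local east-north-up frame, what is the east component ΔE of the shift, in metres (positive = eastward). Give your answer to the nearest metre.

The local east axis at (φ, λ) is (−sin λ, cos λ, 0), so ΔE = −sin(-87.5195°)·235 + cos(-87.5195°)·(-181) = 226.95 m.

ΔE = 227 m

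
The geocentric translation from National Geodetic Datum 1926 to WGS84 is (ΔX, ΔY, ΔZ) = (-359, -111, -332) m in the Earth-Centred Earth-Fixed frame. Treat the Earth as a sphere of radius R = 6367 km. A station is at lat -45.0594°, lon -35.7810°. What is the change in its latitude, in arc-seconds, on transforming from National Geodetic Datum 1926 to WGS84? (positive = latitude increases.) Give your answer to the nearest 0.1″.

Δφ = -12.8″

sin φ = -0.707839, cos φ = 0.706373, sin λ = -0.584689, cos λ = 0.811258.
North component: ΔN = −sin φ cos λ·ΔX − sin φ sin λ·ΔY + cos φ·ΔZ = −(-0.707839)(0.811258)(-359) − (-0.707839)(-0.584689)(-111) + (0.706373)(-332) = -394.73 m.
1° of latitude spans πR/180 = 111125 m, so Δφ = -394.73 / 111125 × 3600 = -12.788″.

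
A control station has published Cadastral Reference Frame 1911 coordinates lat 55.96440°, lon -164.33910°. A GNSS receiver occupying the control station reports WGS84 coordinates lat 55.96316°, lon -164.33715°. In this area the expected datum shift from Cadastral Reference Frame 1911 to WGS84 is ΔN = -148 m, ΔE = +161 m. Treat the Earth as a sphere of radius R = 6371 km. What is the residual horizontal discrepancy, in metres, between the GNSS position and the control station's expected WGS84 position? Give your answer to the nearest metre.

Observed coordinate differences: Δφ = -0.00124°, Δλ = +0.00195°.
Converting to metres (1° lat = 111195 m, cos φ = 0.559708): observed ΔN = -137.9 m, observed ΔE = 121.4 m.
Subtracting the expected shift leaves a residual of -137.9 − (-148) = 10.1 m north and 121.4 − (161) = -39.6 m east.
Residual distance = √(10.1² + (-39.6)²) = 40.9 m.

41 m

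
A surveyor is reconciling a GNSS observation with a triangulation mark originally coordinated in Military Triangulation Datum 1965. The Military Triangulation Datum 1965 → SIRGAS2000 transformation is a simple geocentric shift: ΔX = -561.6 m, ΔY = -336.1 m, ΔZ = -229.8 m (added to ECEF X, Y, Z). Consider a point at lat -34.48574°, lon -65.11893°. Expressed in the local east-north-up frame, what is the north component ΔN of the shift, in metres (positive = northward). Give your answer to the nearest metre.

ΔN = -151 m

At φ = -34.48574°, λ = -65.11893°: sin φ = -0.566201, cos φ = 0.824267, sin λ = -0.907183, cos λ = 0.420736.
ΔN = −sin φ cos λ·ΔX − sin φ sin λ·ΔY + cos φ·ΔZ = −(-0.566201)(0.420736)(-561.6) − (-0.566201)(-0.907183)(-336.1) + (0.824267)(-229.8) = -150.56 m.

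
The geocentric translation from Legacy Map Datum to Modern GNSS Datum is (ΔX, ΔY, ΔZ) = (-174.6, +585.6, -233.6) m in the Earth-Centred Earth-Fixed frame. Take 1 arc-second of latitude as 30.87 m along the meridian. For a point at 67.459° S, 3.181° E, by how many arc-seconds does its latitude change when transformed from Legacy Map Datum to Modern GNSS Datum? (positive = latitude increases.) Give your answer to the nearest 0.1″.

Δφ = -7.1″

sin φ = -0.923605, cos φ = 0.383344, sin λ = 0.055490, cos λ = 0.998459.
North component: ΔN = −sin φ cos λ·ΔX − sin φ sin λ·ΔY + cos φ·ΔZ = −(-0.923605)(0.998459)(-174.6) − (-0.923605)(0.055490)(585.6) + (0.383344)(-233.6) = -220.55 m.
1° of latitude spans 3600 × 30.87 = 111132 m, so Δφ = -220.55 / 111132 × 3600 = -7.144″.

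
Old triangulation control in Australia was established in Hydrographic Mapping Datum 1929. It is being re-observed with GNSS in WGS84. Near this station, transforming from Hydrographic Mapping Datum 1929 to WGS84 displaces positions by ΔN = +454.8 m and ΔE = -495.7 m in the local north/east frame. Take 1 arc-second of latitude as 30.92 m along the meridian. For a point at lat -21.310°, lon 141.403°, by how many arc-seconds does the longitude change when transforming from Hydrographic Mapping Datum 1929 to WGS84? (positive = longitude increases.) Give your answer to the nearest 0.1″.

At latitude -21.310°, cos φ = 0.931628.
1″ of longitude at this latitude = 30.92 × cos φ = 28.8059 m, so Δλ = -495.7 / 28.8059 = -17.208″.

Δλ = -17.2″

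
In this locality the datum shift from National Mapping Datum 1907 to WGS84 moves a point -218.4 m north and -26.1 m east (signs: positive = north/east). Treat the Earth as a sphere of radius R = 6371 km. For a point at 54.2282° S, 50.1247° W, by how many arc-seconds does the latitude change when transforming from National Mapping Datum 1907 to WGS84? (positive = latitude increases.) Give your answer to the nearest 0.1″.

Δφ = -7.1″

On a sphere of radius R, 1 rad of latitude = R, so Δφ = ΔN / R = -218.4 / 6371000 = -3.4280e-05 rad = -7.071″.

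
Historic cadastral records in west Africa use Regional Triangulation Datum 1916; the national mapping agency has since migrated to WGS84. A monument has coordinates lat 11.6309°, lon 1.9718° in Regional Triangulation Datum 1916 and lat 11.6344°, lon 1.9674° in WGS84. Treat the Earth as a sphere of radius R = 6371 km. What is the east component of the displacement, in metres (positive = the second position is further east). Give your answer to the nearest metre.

ΔE = -479 m

Δφ = 11.6344° − 11.6309° = +0.0035°; Δλ = 1.9674° − 1.9718° = -0.0044°.
1° along a meridian = πR/180 = 111195 m.
ΔN = Δφ × 111195 = 389.2 m; ΔE = Δλ × 111195 × cos(11.6309°) = -0.0044 × 111195 × 0.979467 = -479.2 m.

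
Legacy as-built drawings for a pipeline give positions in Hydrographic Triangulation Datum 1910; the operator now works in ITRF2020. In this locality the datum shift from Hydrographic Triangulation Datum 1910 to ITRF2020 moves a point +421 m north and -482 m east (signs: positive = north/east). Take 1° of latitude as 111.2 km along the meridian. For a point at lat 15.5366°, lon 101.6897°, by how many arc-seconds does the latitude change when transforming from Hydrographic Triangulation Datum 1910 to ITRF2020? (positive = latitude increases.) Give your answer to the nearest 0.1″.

1° of latitude = 111.2 km, so Δφ = 421.0 / 111200 = 0.0037860° = 13.629″.

Δφ = 13.6″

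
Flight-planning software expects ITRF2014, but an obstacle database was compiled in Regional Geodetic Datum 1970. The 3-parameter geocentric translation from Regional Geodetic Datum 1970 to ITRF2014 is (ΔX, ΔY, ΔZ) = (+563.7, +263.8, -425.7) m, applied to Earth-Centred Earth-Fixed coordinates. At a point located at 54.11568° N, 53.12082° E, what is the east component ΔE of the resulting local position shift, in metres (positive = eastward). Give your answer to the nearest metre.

The local east axis at (φ, λ) is (−sin λ, cos λ, 0), so ΔE = −sin(53.12082°)·563.7 + cos(53.12082°)·263.8 = -292.59 m.

ΔE = -293 m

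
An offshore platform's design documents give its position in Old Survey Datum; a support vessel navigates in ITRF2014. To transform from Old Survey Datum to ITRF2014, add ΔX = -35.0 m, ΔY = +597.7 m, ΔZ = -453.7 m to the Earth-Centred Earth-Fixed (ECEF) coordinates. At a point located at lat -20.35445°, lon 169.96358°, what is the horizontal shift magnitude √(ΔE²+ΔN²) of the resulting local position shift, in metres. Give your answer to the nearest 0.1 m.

693.9 m

At φ = -20.35445°, λ = 169.96358°: sin φ = -0.347827, cos φ = 0.937559, sin λ = 0.174274, cos λ = -0.984697.
ΔE = −sin λ·ΔX + cos λ·ΔY = −(0.174274)·(-35.0) + (-0.984697)·(597.7) = -582.45 m.
ΔN = −sin φ cos λ·ΔX − sin φ sin λ·ΔY + cos φ·ΔZ = −(-0.347827)(-0.984697)(-35.0) − (-0.347827)(0.174274)(597.7) + (0.937559)(-453.7) = -377.15 m.
Horizontal magnitude = √(ΔE² + ΔN²) = √((-582.45)² + (-377.15)²) = 693.90 m.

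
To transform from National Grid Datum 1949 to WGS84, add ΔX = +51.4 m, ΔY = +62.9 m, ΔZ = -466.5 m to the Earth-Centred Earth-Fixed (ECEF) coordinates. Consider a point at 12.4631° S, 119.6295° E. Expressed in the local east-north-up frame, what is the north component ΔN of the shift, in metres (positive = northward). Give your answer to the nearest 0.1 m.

The local north axis is (−sin φ cos λ, −sin φ sin λ, cos φ), giving ΔN = -5.484 + 11.800 − 455.507 = -449.19 m.

ΔN = -449.2 m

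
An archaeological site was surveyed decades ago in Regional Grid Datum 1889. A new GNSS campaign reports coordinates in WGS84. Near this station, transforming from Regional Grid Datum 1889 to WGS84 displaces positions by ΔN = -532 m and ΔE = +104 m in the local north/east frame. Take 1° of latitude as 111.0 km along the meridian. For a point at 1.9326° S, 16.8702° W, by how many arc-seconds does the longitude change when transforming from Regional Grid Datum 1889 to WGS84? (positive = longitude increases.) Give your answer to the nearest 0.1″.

Δλ = 3.4″

At latitude -1.9326°, cos φ = 0.999431.
1° of longitude at this latitude = 111.0 × cos φ = 110.94 km, so Δλ = 104.0 / 110936.9 = 0.0009375° = 3.375″.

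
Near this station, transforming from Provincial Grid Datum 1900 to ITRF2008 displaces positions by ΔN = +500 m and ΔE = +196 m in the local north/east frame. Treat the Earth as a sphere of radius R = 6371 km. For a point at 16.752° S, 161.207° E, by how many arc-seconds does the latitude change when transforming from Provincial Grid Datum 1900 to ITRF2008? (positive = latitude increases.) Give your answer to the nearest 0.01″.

On a sphere of radius R, 1 rad of latitude = R, so Δφ = ΔN / R = 500.0 / 6371000 = 7.8481e-05 rad = 16.188″.

Δφ = 16.19″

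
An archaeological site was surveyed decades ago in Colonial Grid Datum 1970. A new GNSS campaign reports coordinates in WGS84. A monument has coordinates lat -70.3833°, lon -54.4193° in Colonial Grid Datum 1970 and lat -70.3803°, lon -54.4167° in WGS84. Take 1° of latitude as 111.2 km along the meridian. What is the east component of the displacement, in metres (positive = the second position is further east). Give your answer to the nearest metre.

Δφ = -70.3803° − -70.3833° = +0.0030°; Δλ = -54.4167° − -54.4193° = +0.0026°.
ΔN = Δφ × 111200 = 333.6 m; ΔE = Δλ × 111200 × cos(-70.3833°) = +0.0026 × 111200 × 0.335726 = 97.1 m.

ΔE = 97 m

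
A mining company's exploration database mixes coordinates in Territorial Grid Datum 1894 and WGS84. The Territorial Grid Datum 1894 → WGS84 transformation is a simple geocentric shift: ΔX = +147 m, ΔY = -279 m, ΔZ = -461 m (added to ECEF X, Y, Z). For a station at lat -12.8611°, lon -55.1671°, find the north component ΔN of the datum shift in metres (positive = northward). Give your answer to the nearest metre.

ΔN = -380 m

At φ = -12.8611°, λ = -55.1671°: sin φ = -0.222588, cos φ = 0.974913, sin λ = -0.820821, cos λ = 0.571185.
ΔN = −sin φ cos λ·ΔX − sin φ sin λ·ΔY + cos φ·ΔZ = −(-0.222588)(0.571185)(147) − (-0.222588)(-0.820821)(-279) + (0.974913)(-461) = -379.77 m.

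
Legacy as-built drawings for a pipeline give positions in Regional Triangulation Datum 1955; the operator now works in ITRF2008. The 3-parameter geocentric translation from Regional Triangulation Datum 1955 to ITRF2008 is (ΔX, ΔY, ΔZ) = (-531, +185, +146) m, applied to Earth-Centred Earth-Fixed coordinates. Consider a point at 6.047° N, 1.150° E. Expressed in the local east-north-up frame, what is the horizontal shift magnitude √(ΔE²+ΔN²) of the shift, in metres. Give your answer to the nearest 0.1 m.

280.3 m

The local east axis at (φ, λ) is (−sin λ, cos λ, 0), so ΔE = −sin(1.150°)·(-531) + cos(1.150°)·185 = 195.62 m.
The local north axis is (−sin φ cos λ, −sin φ sin λ, cos φ), giving ΔN = 55.927 − 0.391 + 145.188 = 200.72 m.
Horizontal magnitude = √(ΔE² + ΔN²) = √(195.62² + 200.72²) = 280.28 m.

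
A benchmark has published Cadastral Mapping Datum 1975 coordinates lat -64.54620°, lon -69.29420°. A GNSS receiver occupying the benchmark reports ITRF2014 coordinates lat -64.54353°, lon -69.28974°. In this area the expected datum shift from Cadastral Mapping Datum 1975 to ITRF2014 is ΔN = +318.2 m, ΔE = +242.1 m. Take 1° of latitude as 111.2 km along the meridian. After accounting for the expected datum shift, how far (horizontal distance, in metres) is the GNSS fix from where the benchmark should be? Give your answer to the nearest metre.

Observed coordinate differences: Δφ = +0.00267°, Δλ = +0.00446°.
Converting to metres (1° lat = 111200 m, cos φ = 0.429783): observed ΔN = 296.9 m, observed ΔE = 213.2 m.
Subtracting the expected shift leaves a residual of 296.9 − (318.2) = -21.3 m north and 213.2 − (242.1) = -28.9 m east.
Residual distance = √((-21.3)² + (-28.9)²) = 35.9 m.

36 m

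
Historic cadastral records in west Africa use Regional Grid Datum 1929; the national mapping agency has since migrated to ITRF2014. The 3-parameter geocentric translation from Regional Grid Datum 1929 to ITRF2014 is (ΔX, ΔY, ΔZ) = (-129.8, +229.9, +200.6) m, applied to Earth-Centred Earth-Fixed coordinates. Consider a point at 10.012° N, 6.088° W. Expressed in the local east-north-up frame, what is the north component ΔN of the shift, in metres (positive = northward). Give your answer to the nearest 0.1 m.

The local north axis is (−sin φ cos λ, −sin φ sin λ, cos φ), giving ΔN = 22.439 + 4.239 + 197.545 = 224.22 m.

ΔN = 224.2 m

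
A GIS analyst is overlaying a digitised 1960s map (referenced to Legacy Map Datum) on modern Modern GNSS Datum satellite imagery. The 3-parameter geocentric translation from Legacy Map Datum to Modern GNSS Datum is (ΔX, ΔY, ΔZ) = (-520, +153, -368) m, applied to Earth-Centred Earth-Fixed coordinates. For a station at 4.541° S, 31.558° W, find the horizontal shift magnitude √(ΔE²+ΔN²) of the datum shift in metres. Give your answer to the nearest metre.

At φ = -4.541°, λ = -31.558°: sin φ = -0.079172, cos φ = 0.996861, sin λ = -0.523361, cos λ = 0.852111.
ΔE = −sin λ·ΔX + cos λ·ΔY = −(-0.523361)·(-520) + (0.852111)·(153) = -141.77 m.
ΔN = −sin φ cos λ·ΔX − sin φ sin λ·ΔY + cos φ·ΔZ = −(-0.079172)(0.852111)(-520) − (-0.079172)(-0.523361)(153) + (0.996861)(-368) = -408.27 m.
Horizontal magnitude = √(ΔE² + ΔN²) = √((-141.77)² + (-408.27)²) = 432.18 m.

432 m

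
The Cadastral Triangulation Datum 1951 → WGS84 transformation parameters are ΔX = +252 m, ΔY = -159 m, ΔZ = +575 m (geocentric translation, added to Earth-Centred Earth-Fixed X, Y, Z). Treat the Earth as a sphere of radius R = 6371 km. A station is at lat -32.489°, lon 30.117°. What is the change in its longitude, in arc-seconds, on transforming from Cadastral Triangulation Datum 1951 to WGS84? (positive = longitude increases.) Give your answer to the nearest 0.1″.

sin φ = -0.537138, cos φ = 0.843495, sin λ = 0.501767, cos λ = 0.865003.
East component: ΔE = −sin λ·ΔX + cos λ·ΔY = −(0.501767)(252) + (0.865003)(-159) = -263.98 m.
1° of latitude spans πR/180 = 111195 m; at latitude φ, 1° of longitude spans that × cos φ = 93792.3 m, so Δλ = -263.98 / 93792.3 × 3600 = -10.132″.

Δλ = -10.1″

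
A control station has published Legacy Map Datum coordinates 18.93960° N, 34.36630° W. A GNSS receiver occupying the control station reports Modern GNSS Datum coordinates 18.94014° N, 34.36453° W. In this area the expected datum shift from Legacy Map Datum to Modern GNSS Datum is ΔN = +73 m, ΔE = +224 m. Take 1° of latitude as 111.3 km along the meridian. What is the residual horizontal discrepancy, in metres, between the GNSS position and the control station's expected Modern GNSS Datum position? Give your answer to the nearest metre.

40 m

Observed coordinate differences: Δφ = +0.00054°, Δλ = +0.00177°.
Converting to metres (1° lat = 111300 m, cos φ = 0.945861): observed ΔN = 60.1 m, observed ΔE = 186.3 m.
Subtracting the expected shift leaves a residual of 60.1 − (73) = -12.9 m north and 186.3 − (224) = -37.7 m east.
Residual distance = √((-12.9)² + (-37.7)²) = 39.8 m.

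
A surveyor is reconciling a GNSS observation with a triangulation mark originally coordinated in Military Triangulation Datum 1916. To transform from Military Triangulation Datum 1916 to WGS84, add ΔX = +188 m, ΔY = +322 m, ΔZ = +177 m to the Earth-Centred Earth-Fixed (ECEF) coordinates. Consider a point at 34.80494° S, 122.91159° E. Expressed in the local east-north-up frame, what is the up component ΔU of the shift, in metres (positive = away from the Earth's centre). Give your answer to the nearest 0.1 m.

At φ = -34.80494°, λ = 122.91159°: sin φ = -0.570784, cos φ = 0.821100, sin λ = 0.839510, cos λ = -0.543344.
ΔU = cos φ cos λ·ΔX + cos φ sin λ·ΔY + sin φ·ΔZ = (0.821100)(-0.543344)(188) + (0.821100)(0.839510)(322) + (-0.570784)(177) = 37.06 m.

ΔU = 37.1 m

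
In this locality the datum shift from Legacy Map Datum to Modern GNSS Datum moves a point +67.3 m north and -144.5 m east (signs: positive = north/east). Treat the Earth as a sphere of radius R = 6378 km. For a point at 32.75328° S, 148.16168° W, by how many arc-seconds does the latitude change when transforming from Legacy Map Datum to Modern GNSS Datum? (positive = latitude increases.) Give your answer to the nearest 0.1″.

On a sphere of radius R, 1 rad of latitude = R, so Δφ = ΔN / R = 67.3 / 6378000 = 1.0552e-05 rad = 2.176″.

Δφ = 2.2″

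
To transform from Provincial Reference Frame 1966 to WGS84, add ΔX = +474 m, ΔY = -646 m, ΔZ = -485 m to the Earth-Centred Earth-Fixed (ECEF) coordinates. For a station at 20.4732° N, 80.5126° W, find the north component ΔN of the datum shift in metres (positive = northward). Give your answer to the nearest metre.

ΔN = -705 m

At φ = 20.4732°, λ = -80.5126°: sin φ = 0.349769, cos φ = 0.936836, sin λ = -0.986322, cos λ = 0.164831.
ΔN = −sin φ cos λ·ΔX − sin φ sin λ·ΔY + cos φ·ΔZ = −(0.349769)(0.164831)(474) − (0.349769)(-0.986322)(-646) + (0.936836)(-485) = -704.55 m.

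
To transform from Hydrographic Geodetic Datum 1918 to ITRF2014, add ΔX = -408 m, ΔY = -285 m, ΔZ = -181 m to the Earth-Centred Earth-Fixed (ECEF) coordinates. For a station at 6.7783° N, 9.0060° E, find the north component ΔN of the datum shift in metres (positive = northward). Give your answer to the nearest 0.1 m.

The local north axis is (−sin φ cos λ, −sin φ sin λ, cos φ), giving ΔN = 47.562 + 5.266 − 179.735 = -126.91 m.

ΔN = -126.9 m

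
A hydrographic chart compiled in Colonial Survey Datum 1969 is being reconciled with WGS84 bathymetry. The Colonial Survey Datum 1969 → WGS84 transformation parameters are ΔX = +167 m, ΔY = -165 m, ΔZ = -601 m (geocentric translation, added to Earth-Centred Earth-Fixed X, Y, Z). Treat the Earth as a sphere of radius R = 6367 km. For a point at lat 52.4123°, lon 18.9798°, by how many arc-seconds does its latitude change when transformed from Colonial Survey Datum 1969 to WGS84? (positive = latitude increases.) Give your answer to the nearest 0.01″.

Δφ = -14.55″

sin φ = 0.792421, cos φ = 0.609975, sin λ = 0.325235, cos λ = 0.945633.
North component: ΔN = −sin φ cos λ·ΔX − sin φ sin λ·ΔY + cos φ·ΔZ = −(0.792421)(0.945633)(167) − (0.792421)(0.325235)(-165) + (0.609975)(-601) = -449.21 m.
1° of latitude spans πR/180 = 111125 m, so Δφ = -449.21 / 111125 × 3600 = -14.553″.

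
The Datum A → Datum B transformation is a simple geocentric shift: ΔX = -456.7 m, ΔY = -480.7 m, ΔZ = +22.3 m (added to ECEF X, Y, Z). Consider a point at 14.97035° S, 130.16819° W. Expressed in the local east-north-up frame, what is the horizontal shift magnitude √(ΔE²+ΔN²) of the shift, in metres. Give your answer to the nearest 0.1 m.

196.4 m

The local east axis at (φ, λ) is (−sin λ, cos λ, 0), so ΔE = −sin(-130.16819°)·(-456.7) + cos(-130.16819°)·(-480.7) = -38.92 m.
The local north axis is (−sin φ cos λ, −sin φ sin λ, cos φ), giving ΔN = 76.097 + 94.888 + 21.543 = 192.53 m.
Horizontal magnitude = √(ΔE² + ΔN²) = √((-38.92)² + 192.53²) = 196.42 m.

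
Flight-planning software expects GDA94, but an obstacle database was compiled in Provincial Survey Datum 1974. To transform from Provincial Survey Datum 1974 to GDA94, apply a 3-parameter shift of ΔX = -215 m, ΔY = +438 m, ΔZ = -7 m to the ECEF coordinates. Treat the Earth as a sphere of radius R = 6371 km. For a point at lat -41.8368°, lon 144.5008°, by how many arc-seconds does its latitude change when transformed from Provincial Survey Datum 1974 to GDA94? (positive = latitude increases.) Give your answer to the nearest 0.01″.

sin φ = -0.667011, cos φ = 0.745048, sin λ = 0.580692, cos λ = -0.814124.
North component: ΔN = −sin φ cos λ·ΔX − sin φ sin λ·ΔY + cos φ·ΔZ = −(-0.667011)(-0.814124)(-215) − (-0.667011)(0.580692)(438) + (0.745048)(-7) = 281.19 m.
1° of latitude spans πR/180 = 111195 m, so Δφ = 281.19 / 111195 × 3600 = 9.104″.

Δφ = 9.10″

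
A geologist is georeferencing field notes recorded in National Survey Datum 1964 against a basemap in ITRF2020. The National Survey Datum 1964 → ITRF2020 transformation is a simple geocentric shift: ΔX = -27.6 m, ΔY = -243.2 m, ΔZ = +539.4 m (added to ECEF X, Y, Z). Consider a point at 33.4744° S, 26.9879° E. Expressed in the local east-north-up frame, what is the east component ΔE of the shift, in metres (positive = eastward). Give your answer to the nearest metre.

At φ = -33.4744°, λ = 26.9879°: sin φ = -0.551564, cos φ = 0.834132, sin λ = 0.453802, cos λ = 0.891102.
ΔE = −sin λ·ΔX + cos λ·ΔY = −(0.453802)·(-27.6) + (0.891102)·(-243.2) = -204.19 m.

ΔE = -204 m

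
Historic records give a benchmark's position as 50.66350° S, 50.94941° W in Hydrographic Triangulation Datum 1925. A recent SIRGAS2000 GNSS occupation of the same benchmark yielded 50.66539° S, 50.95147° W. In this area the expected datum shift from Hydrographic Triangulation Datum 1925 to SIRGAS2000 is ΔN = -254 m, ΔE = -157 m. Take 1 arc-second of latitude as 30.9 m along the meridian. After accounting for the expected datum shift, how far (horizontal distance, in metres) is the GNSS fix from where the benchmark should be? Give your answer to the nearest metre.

Observed coordinate differences: Δφ = -0.00189°, Δλ = -0.00206°.
Converting to metres (1° lat = 111240 m, cos φ = 0.633874): observed ΔN = -210.2 m, observed ΔE = -145.3 m.
Subtracting the expected shift leaves a residual of -210.2 − (-254) = 43.8 m north and -145.3 − (-157) = 11.7 m east.
Residual distance = √(43.8² + 11.7²) = 45.3 m.

45 m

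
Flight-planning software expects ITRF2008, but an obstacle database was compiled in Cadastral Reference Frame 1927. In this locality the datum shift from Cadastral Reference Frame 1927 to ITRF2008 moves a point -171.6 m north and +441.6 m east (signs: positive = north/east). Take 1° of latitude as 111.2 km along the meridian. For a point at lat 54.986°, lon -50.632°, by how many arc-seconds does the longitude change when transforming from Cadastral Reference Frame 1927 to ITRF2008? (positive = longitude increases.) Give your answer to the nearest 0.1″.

At latitude 54.986°, cos φ = 0.573777.
1° of longitude at this latitude = 111.2 × cos φ = 63.80 km, so Δλ = 441.6 / 63804.0 = 0.0069212° = 24.916″.

Δλ = 24.9″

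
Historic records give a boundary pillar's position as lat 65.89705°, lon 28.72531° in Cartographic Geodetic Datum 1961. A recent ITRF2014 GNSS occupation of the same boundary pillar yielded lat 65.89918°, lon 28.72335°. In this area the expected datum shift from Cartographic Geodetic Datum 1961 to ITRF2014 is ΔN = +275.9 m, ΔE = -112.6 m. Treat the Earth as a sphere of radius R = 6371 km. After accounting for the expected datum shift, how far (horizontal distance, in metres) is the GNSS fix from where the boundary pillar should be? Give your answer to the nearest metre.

Observed coordinate differences: Δφ = +0.00213°, Δλ = -0.00196°.
Converting to metres (1° lat = 111195 m, cos φ = 0.408377): observed ΔN = 236.8 m, observed ΔE = -89.0 m.
Subtracting the expected shift leaves a residual of 236.8 − (275.9) = -39.1 m north and -89.0 − (-112.6) = 23.6 m east.
Residual distance = √((-39.1)² + 23.6²) = 45.6 m.

46 m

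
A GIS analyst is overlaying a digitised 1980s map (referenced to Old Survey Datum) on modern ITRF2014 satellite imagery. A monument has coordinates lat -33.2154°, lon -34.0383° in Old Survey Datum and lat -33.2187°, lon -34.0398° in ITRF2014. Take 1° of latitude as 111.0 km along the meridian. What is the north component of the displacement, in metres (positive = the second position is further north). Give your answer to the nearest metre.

ΔN = -366 m

Δφ = -33.2187° − -33.2154° = -0.0033°; Δλ = -34.0398° − -34.0383° = -0.0015°.
ΔN = Δφ × 111000 = -366.3 m; ΔE = Δλ × 111000 × cos(-33.2154°) = -0.0015 × 111000 × 0.836617 = -139.3 m.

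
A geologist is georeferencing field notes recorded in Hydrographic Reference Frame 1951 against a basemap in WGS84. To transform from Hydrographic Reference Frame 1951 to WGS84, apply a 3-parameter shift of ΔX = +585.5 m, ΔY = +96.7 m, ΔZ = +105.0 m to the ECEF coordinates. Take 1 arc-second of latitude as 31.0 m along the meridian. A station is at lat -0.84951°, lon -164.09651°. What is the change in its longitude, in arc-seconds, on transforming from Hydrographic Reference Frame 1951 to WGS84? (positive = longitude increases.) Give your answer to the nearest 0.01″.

sin φ = -0.014826, cos φ = 0.999890, sin λ = -0.274018, cos λ = -0.961725.
East component: ΔE = −sin λ·ΔX + cos λ·ΔY = −(-0.274018)(585.5) + (-0.961725)(96.7) = 67.44 m.
1° of latitude spans 3600 × 31.00 = 111600 m; at latitude φ, 1° of longitude spans that × cos φ = 111587.7 m, so Δλ = 67.44 / 111587.7 × 3600 = 2.176″.

Δλ = 2.18″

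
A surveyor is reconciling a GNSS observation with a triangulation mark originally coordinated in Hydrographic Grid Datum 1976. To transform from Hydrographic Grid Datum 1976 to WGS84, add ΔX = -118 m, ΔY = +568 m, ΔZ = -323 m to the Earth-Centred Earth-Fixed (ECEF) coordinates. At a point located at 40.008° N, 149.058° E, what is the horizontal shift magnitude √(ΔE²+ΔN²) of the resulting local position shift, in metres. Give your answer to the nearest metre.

657 m

At φ = 40.008°, λ = 149.058°: sin φ = 0.642895, cos φ = 0.765955, sin λ = 0.514170, cos λ = -0.857688.
ΔE = −sin λ·ΔX + cos λ·ΔY = −(0.514170)·(-118) + (-0.857688)·(568) = -426.49 m.
ΔN = −sin φ cos λ·ΔX − sin φ sin λ·ΔY + cos φ·ΔZ = −(0.642895)(-0.857688)(-118) − (0.642895)(0.514170)(568) + (0.765955)(-323) = -500.23 m.
Horizontal magnitude = √(ΔE² + ΔN²) = √((-426.49)² + (-500.23)²) = 657.36 m.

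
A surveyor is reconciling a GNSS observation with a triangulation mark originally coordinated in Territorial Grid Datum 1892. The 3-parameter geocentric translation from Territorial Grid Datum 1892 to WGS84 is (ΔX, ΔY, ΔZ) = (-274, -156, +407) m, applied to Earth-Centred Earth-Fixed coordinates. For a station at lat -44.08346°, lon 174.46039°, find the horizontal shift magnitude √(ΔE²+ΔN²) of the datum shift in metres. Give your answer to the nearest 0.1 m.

505.4 m

At φ = -44.08346°, λ = 174.46039°: sin φ = -0.695705, cos φ = 0.718327, sin λ = 0.096534, cos λ = -0.995330.
ΔE = −sin λ·ΔX + cos λ·ΔY = −(0.096534)·(-274) + (-0.995330)·(-156) = 181.72 m.
ΔN = −sin φ cos λ·ΔX − sin φ sin λ·ΔY + cos φ·ΔZ = −(-0.695705)(-0.995330)(-274) − (-0.695705)(0.096534)(-156) + (0.718327)(407) = 471.62 m.
Horizontal magnitude = √(ΔE² + ΔN²) = √(181.72² + 471.62²) = 505.41 m.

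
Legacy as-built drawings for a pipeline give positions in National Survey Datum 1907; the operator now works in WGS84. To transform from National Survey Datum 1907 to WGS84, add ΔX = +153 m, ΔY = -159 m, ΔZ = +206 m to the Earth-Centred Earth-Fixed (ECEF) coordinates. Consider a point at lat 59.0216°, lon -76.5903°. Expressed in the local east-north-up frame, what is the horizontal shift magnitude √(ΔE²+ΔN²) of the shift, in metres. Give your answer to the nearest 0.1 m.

125.6 m

At φ = 59.0216°, λ = -76.5903°: sin φ = 0.857361, cos φ = 0.514715, sin λ = -0.972737, cos λ = 0.231913.
ΔE = −sin λ·ΔX + cos λ·ΔY = −(-0.972737)·(153) + (0.231913)·(-159) = 111.95 m.
ΔN = −sin φ cos λ·ΔX − sin φ sin λ·ΔY + cos φ·ΔZ = −(0.857361)(0.231913)(153) − (0.857361)(-0.972737)(-159) + (0.514715)(206) = -56.99 m.
Horizontal magnitude = √(ΔE² + ΔN²) = √(111.95² + (-56.99)²) = 125.63 m.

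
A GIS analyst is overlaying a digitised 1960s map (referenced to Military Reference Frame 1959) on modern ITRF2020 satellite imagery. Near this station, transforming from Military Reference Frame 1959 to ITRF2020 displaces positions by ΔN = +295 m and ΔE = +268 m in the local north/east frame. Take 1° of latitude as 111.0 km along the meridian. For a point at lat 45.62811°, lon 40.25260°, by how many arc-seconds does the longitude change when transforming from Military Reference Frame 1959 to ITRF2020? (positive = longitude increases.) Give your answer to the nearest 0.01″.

Δλ = 12.43″

At latitude 45.62811°, cos φ = 0.699313.
1° of longitude at this latitude = 111.0 × cos φ = 77.62 km, so Δλ = 268.0 / 77623.7 = 0.0034526° = 12.429″.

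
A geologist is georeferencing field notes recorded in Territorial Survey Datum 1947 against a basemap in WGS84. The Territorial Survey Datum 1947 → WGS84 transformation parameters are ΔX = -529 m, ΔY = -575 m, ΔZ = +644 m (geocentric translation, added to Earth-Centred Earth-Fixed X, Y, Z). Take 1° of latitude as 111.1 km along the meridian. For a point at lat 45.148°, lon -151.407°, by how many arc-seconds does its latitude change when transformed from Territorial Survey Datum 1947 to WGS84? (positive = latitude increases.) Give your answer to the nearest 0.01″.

sin φ = 0.708931, cos φ = 0.705278, sin λ = -0.478585, cos λ = -0.878041.
North component: ΔN = −sin φ cos λ·ΔX − sin φ sin λ·ΔY + cos φ·ΔZ = −(0.708931)(-0.878041)(-529) − (0.708931)(-0.478585)(-575) + (0.705278)(644) = -70.18 m.
1° of latitude spans 111100 m, so Δφ = -70.18 / 111100 × 3600 = -2.274″.

Δφ = -2.27″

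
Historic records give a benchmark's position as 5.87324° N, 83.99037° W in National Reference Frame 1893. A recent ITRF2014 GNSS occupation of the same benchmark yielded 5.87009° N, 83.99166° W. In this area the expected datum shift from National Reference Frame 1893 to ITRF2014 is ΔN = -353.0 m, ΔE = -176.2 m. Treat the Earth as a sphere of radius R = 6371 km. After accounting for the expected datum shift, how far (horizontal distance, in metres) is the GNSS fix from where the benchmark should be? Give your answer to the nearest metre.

34 m

Observed coordinate differences: Δφ = -0.00315°, Δλ = -0.00129°.
Converting to metres (1° lat = 111195 m, cos φ = 0.994751): observed ΔN = -350.3 m, observed ΔE = -142.7 m.
Subtracting the expected shift leaves a residual of -350.3 − (-353.0) = 2.7 m north and -142.7 − (-176.2) = 33.5 m east.
Residual distance = √(2.7² + 33.5²) = 33.6 m.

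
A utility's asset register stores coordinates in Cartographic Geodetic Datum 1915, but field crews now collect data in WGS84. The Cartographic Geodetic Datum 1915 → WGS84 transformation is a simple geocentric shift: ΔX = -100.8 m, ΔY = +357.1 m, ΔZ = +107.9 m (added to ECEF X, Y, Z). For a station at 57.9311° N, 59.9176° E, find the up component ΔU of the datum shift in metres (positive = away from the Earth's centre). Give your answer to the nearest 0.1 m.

ΔU = 228.7 m

The local up (radial) axis is (cos φ cos λ, cos φ sin λ, sin φ), giving ΔU = -26.826 + 164.060 + 91.436 = 228.67 m.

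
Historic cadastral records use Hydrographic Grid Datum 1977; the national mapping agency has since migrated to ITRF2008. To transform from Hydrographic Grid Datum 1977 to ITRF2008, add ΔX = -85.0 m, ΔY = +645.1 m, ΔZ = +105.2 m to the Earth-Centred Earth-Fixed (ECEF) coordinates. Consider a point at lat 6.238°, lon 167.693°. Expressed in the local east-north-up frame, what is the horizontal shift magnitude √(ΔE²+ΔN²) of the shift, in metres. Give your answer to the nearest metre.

617 m

At φ = 6.238°, λ = 167.693°: sin φ = 0.108659, cos φ = 0.994079, sin λ = 0.213150, cos λ = -0.977020.
ΔE = −sin λ·ΔX + cos λ·ΔY = −(0.213150)·(-85.0) + (-0.977020)·(645.1) = -612.16 m.
ΔN = −sin φ cos λ·ΔX − sin φ sin λ·ΔY + cos φ·ΔZ = −(0.108659)(-0.977020)(-85.0) − (0.108659)(0.213150)(645.1) + (0.994079)(105.2) = 80.61 m.
Horizontal magnitude = √(ΔE² + ΔN²) = √((-612.16)² + 80.61²) = 617.44 m.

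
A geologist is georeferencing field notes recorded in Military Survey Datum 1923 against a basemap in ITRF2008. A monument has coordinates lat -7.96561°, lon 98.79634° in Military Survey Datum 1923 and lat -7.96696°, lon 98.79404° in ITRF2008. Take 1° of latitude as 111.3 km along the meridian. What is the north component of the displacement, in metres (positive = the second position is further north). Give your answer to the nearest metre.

Δφ = -7.96696° − -7.96561° = -0.00135°; Δλ = 98.79404° − 98.79634° = -0.00230°.
ΔN = Δφ × 111300 = -150.3 m; ΔE = Δλ × 111300 × cos(-7.96561°) = -0.00230 × 111300 × 0.990351 = -253.5 m.

ΔN = -150 m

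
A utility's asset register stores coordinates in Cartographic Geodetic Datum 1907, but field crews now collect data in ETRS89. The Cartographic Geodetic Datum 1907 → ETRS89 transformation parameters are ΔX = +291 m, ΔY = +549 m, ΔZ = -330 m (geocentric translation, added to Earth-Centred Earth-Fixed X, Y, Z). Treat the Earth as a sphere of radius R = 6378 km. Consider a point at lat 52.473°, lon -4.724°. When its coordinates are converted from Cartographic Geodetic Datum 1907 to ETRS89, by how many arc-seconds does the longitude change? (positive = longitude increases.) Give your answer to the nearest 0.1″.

sin φ = 0.793066, cos φ = 0.609135, sin λ = -0.082356, cos λ = 0.996603.
East component: ΔE = −sin λ·ΔX + cos λ·ΔY = −(-0.082356)(291) + (0.996603)(549) = 571.10 m.
1° of latitude spans πR/180 = 111317 m; at latitude φ, 1° of longitude spans that × cos φ = 67807.2 m, so Δλ = 571.10 / 67807.2 × 3600 = 30.321″.

Δλ = 30.3″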